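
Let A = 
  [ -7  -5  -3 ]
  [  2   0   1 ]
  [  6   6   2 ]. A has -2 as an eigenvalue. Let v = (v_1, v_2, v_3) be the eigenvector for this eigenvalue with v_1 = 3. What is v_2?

A + 2I = [[-5, -5, -3], [2, 2, 1], [6, 6, 4]].
Solving (A + 2I)v = 0 gives the eigenspace spanned by (3, -3, 0).
With v_1 = 3, v = (3, -3, 0), so v_2 = -3.

-3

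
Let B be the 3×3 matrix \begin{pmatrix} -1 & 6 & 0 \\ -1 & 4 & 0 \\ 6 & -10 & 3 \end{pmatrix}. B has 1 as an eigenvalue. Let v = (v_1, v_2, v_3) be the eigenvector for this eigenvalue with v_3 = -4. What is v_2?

B − 1I = [[-2, 6, 0], [-1, 3, 0], [6, -10, 2]].
Solving (B − 1I)v = 0 gives the eigenspace spanned by (3, 1, -4).
With v_3 = -4, v = (3, 1, -4), so v_2 = 1.

1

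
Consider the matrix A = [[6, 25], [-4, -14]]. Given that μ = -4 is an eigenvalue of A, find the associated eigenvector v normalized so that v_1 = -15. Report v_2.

A + 4I = [[10, 25], [-4, -10]].
Solving (A + 4I)v = 0 gives the eigenspace spanned by (-15, 6).
With v_1 = -15, v = (-15, 6), so v_2 = 6.

6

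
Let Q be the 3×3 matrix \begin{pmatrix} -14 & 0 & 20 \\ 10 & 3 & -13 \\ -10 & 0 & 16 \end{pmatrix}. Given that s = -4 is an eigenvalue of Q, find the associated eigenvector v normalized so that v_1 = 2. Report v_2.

Q + 4I = [[-10, 0, 20], [10, 7, -13], [-10, 0, 20]].
Solving (Q + 4I)v = 0 gives the eigenspace spanned by (2, -1, 1).
With v_1 = 2, v = (2, -1, 1), so v_2 = -1.

-1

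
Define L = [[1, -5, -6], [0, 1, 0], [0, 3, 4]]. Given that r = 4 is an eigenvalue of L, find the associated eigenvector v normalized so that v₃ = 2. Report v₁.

L − 4I = [[-3, -5, -6], [0, -3, 0], [0, 3, 0]].
Solving (L − 4I)v = 0 gives the eigenspace spanned by (-4, 0, 2).
With v₃ = 2, v = (-4, 0, 2), so v₁ = -4.

-4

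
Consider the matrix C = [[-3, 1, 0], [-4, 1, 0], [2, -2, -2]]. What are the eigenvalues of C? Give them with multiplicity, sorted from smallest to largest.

-2, -1, -1

Characteristic polynomial: p(λ) = λ^3 + 4λ^2 + 5λ + 2 = (λ + 1)^2(λ + 2).
Roots (with multiplicity): -2, -1, -1.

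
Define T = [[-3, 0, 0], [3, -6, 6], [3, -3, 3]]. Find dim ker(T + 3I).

T + 3I = [[0, 0, 0], [3, -3, 6], [3, -3, 6]].
This matrix has rank 1, so its null space has dimension 3 − 1 = 2.

2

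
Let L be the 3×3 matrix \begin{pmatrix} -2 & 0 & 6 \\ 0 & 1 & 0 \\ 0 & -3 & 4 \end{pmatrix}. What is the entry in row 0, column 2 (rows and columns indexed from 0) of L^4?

240

Characteristic polynomial: r^3 - 3r^2 - 6r + 8 = (r - 4)(r - 1)(r + 2), so the eigenvalues are -2, 1, 4.
r=-2: eigenvector (1, 0, 0).
r=4: eigenvector (-1, 0, -1).
r=1: eigenvector (2, 1, 1).
P = [[1, -1, 2], [0, 0, 1], [0, -1, 1]], D = diag(-2, 4, 1), P⁻¹ = [[1, -1, -1], [0, 1, -1], [0, 1, 0]].
L⁴ = P·diag(16, 256, 1)·P⁻¹ = [[16, -270, 240], [0, 1, 0], [0, -255, 256]].
The requested entry is 240.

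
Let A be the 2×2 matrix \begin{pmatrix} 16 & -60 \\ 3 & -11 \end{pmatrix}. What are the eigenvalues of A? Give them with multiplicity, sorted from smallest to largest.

1, 4

Characteristic polynomial: p(t) = t^2 - 5t + 4 = (t - 4)(t - 1).
Roots (with multiplicity): 1, 4.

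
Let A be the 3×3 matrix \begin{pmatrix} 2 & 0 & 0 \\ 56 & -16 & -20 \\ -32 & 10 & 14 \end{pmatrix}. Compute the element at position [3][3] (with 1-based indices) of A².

-4

Characteristic polynomial: t^3 - 28t + 48 = (t - 4)(t - 2)(t + 6), so the eigenvalues are -6, 2, 4.
t=2: eigenvector (1, 2, 1).
t=4: eigenvector (0, 1, -1).
t=-6: eigenvector (0, 2, -1).
P = [[1, 0, 0], [2, 1, 2], [1, -1, -1]], D = diag(2, 4, -6), P⁻¹ = [[1, 0, 0], [4, -1, -2], [-3, 1, 1]].
A² = P·diag(4, 16, 36)·P⁻¹ = [[4, 0, 0], [-144, 56, 40], [48, -20, -4]].
The requested entry is -4.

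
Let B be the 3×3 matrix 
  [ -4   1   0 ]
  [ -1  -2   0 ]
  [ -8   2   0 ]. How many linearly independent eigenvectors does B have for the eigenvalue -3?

1

B + 3I = [[-1, 1, 0], [-1, 1, 0], [-8, 2, 3]].
This matrix has rank 2, so its null space has dimension 3 − 2 = 1.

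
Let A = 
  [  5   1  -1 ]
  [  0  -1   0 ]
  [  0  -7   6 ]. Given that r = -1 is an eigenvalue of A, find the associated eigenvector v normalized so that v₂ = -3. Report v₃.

-3

A + 1I = [[6, 1, -1], [0, 0, 0], [0, -7, 7]].
Solving (A + 1I)v = 0 gives the eigenspace spanned by (0, -3, -3).
With v₂ = -3, v = (0, -3, -3), so v₃ = -3.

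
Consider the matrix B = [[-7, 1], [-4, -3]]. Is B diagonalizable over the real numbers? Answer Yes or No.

No

Characteristic polynomial: p(μ) = μ^2 + 10μ + 25 = (μ + 5)^2.
μ = -5 has algebraic multiplicity 2; rank(B + 5I) = 1, so geometric multiplicity = 1.
Geometric multiplicity < algebraic multiplicity, so B is not diagonalizable.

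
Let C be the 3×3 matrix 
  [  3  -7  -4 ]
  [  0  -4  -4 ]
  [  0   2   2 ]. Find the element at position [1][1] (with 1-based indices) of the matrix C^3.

Characteristic polynomial: λ^3 - λ^2 - 6λ = λ(λ - 3)(λ + 2), so the eigenvalues are -2, 0, 3.
λ=3: eigenvector (1, 0, 0).
λ=-2: eigenvector (2, 2, -1).
λ=0: eigenvector (1, 1, -1).
P = [[1, 2, 1], [0, 2, 1], [0, -1, -1]], D = diag(3, -2, 0), P⁻¹ = [[1, -1, 0], [0, 1, 1], [0, -1, -2]].
C³ = P·diag(27, -8, 0)·P⁻¹ = [[27, -43, -16], [0, -16, -16], [0, 8, 8]].
The requested entry is 27.

27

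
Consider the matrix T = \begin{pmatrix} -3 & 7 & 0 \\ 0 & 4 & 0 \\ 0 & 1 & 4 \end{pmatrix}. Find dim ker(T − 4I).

1

T − 4I = [[-7, 7, 0], [0, 0, 0], [0, 1, 0]].
This matrix has rank 2, so its null space has dimension 3 − 2 = 1.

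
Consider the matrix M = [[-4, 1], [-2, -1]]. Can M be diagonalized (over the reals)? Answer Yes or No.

Yes

Characteristic polynomial: p(λ) = λ^2 + 5λ + 6 = (λ + 2)(λ + 3).
All 2 eigenvalues are distinct, so M is diagonalizable.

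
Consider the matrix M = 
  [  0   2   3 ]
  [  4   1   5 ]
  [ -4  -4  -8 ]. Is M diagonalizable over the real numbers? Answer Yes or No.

Characteristic polynomial: p(r) = r^3 + 7r^2 + 16r + 12 = (r + 2)^2(r + 3).
r = -2 has algebraic multiplicity 2; rank(M + 2I) = 2, so geometric multiplicity = 1.
Geometric multiplicity < algebraic multiplicity, so M is not diagonalizable.

No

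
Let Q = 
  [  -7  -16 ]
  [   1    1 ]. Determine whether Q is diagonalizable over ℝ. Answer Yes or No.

No

Characteristic polynomial: p(s) = s^2 + 6s + 9 = (s + 3)^2.
s = -3 has algebraic multiplicity 2; rank(Q + 3I) = 1, so geometric multiplicity = 1.
Geometric multiplicity < algebraic multiplicity, so Q is not diagonalizable.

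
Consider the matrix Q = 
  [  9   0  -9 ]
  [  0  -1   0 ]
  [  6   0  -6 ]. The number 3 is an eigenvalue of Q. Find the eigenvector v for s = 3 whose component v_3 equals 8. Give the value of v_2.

0

Q − 3I = [[6, 0, -9], [0, -4, 0], [6, 0, -9]].
Solving (Q − 3I)v = 0 gives the eigenspace spanned by (12, 0, 8).
With v_3 = 8, v = (12, 0, 8), so v_2 = 0.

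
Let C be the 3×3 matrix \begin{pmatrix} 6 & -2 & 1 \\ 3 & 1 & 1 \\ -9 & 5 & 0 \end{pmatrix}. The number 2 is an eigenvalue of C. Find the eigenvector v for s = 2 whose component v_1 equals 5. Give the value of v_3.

-10

C − 2I = [[4, -2, 1], [3, -1, 1], [-9, 5, -2]].
Solving (C − 2I)v = 0 gives the eigenspace spanned by (5, 5, -10).
With v_1 = 5, v = (5, 5, -10), so v_3 = -10.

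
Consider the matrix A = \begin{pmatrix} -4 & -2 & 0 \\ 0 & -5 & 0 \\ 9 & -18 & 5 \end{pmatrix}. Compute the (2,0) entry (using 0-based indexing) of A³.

189

Characteristic polynomial: λ^3 + 4λ^2 - 25λ - 100 = (λ - 5)(λ + 4)(λ + 5), so the eigenvalues are -5, -4, 5.
λ=5: eigenvector (0, 0, 1).
λ=-5: eigenvector (2, 1, 0).
λ=-4: eigenvector (-1, 0, 1).
P = [[0, 2, -1], [0, 1, 0], [1, 0, 1]], D = diag(5, -5, -4), P⁻¹ = [[1, -2, 1], [0, 1, 0], [-1, 2, 0]].
A³ = P·diag(125, -125, -64)·P⁻¹ = [[-64, -122, 0], [0, -125, 0], [189, -378, 125]].
The requested entry is 189.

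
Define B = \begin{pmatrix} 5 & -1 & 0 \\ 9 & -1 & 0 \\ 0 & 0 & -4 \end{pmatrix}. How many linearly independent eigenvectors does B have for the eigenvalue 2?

B − 2I = [[3, -1, 0], [9, -3, 0], [0, 0, -6]].
This matrix has rank 2, so its null space has dimension 3 − 2 = 1.

1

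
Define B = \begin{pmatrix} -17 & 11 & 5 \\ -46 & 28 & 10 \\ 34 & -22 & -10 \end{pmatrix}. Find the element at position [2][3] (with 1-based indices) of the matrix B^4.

-1250

Characteristic polynomial: t^3 - t^2 - 30t = t(t - 6)(t + 5), so the eigenvalues are -5, 0, 6.
t=-5: eigenvector (1, 2, -2).
t=6: eigenvector (1, 3, -2).
t=0: eigenvector (1, 2, -1).
P = [[1, 1, 1], [2, 3, 2], [-2, -2, -1]], D = diag(-5, 6, 0), P⁻¹ = [[1, -1, -1], [-2, 1, 0], [2, 0, 1]].
B⁴ = P·diag(625, 1296, 0)·P⁻¹ = [[-1967, 671, -625], [-6526, 2638, -1250], [3934, -1342, 1250]].
The requested entry is -1250.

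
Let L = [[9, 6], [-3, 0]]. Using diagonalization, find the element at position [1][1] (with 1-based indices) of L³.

Characteristic polynomial: t^2 - 9t + 18 = (t - 6)(t - 3), so the eigenvalues are 3, 6.
t=3: eigenvector (-1, 1).
t=6: eigenvector (2, -1).
P = [[-1, 2], [1, -1]], D = diag(3, 6), P⁻¹ = [[1, 2], [1, 1]].
L³ = P·diag(27, 216)·P⁻¹ = [[405, 378], [-189, -162]].
The requested entry is 405.

405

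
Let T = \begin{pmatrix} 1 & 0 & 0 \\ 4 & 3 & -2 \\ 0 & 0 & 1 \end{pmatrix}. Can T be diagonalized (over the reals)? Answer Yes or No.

Characteristic polynomial: p(λ) = λ^3 - 5λ^2 + 7λ - 3 = (λ - 3)(λ - 1)^2.
λ = 1 has algebraic multiplicity 2; rank(T − 1I) = 1, so geometric multiplicity = 2.
Every eigenvalue has geometric = algebraic multiplicity, so T is diagonalizable.

Yes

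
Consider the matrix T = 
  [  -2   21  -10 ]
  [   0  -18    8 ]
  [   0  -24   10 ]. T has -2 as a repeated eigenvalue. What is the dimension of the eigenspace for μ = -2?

T + 2I = [[0, 21, -10], [0, -16, 8], [0, -24, 12]].
This matrix has rank 2, so its null space has dimension 3 − 2 = 1.

1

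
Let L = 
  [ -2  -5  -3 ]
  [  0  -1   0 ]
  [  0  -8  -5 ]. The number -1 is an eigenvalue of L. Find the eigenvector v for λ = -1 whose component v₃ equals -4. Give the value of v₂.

2

L + 1I = [[-1, -5, -3], [0, 0, 0], [0, -8, -4]].
Solving (L + 1I)v = 0 gives the eigenspace spanned by (2, 2, -4).
With v₃ = -4, v = (2, 2, -4), so v₂ = 2.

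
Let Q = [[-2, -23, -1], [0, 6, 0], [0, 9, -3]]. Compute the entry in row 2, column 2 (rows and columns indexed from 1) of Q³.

216

Characteristic polynomial: μ^3 - μ^2 - 24μ - 36 = (μ - 6)(μ + 2)(μ + 3), so the eigenvalues are -3, -2, 6.
μ=-2: eigenvector (1, 0, 0).
μ=6: eigenvector (-3, 1, 1).
μ=-3: eigenvector (1, 0, 1).
P = [[1, -3, 1], [0, 1, 0], [0, 1, 1]], D = diag(-2, 6, -3), P⁻¹ = [[1, 4, -1], [0, 1, 0], [0, -1, 1]].
Q³ = P·diag(-8, 216, -27)·P⁻¹ = [[-8, -653, -19], [0, 216, 0], [0, 243, -27]].
The requested entry is 216.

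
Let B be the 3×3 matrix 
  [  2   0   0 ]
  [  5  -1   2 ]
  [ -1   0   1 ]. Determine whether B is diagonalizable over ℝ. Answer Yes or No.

Characteristic polynomial: p(λ) = λ^3 - 2λ^2 - λ + 2 = (λ - 2)(λ - 1)(λ + 1).
All 3 eigenvalues are distinct, so B is diagonalizable.

Yes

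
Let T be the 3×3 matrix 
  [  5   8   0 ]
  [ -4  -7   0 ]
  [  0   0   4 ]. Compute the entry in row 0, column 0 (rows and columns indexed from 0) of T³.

Characteristic polynomial: r^3 - 2r^2 - 11r + 12 = (r - 4)(r - 1)(r + 3), so the eigenvalues are -3, 1, 4.
r=-3: eigenvector (1, -1, 0).
r=4: eigenvector (0, 0, 1).
r=1: eigenvector (2, -1, 0).
P = [[1, 0, 2], [-1, 0, -1], [0, 1, 0]], D = diag(-3, 4, 1), P⁻¹ = [[-1, -2, 0], [0, 0, 1], [1, 1, 0]].
T³ = P·diag(-27, 64, 1)·P⁻¹ = [[29, 56, 0], [-28, -55, 0], [0, 0, 64]].
The requested entry is 29.

29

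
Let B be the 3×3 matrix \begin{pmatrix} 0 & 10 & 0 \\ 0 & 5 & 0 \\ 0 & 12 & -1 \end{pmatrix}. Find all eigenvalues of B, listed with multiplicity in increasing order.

Characteristic polynomial: p(μ) = μ^3 - 4μ^2 - 5μ = μ(μ - 5)(μ + 1).
Roots (with multiplicity): -1, 0, 5.

-1, 0, 5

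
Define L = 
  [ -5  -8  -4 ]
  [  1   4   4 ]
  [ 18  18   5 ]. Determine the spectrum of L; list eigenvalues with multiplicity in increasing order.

Characteristic polynomial: p(r) = r^3 - 4r^2 - 17r + 60 = (r - 5)(r - 3)(r + 4).
Roots (with multiplicity): -4, 3, 5.

-4, 3, 5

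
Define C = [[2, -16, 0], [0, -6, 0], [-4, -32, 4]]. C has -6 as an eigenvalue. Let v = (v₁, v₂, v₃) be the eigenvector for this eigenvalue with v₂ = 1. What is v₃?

4

C + 6I = [[8, -16, 0], [0, 0, 0], [-4, -32, 10]].
Solving (C + 6I)v = 0 gives the eigenspace spanned by (2, 1, 4).
With v₂ = 1, v = (2, 1, 4), so v₃ = 4.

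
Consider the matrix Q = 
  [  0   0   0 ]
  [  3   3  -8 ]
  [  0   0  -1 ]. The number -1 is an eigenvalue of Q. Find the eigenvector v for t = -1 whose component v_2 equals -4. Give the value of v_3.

Q + 1I = [[1, 0, 0], [3, 4, -8], [0, 0, 0]].
Solving (Q + 1I)v = 0 gives the eigenspace spanned by (0, -4, -2).
With v_2 = -4, v = (0, -4, -2), so v_3 = -2.

-2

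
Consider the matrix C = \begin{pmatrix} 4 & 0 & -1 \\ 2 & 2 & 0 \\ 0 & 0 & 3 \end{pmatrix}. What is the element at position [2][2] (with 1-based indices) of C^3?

8

Characteristic polynomial: s^3 - 9s^2 + 26s - 24 = (s - 4)(s - 3)(s - 2), so the eigenvalues are 2, 3, 4.
s=4: eigenvector (1, 1, 0).
s=2: eigenvector (0, 1, 0).
s=3: eigenvector (1, 2, 1).
P = [[1, 0, 1], [1, 1, 2], [0, 0, 1]], D = diag(4, 2, 3), P⁻¹ = [[1, 0, -1], [-1, 1, -1], [0, 0, 1]].
C³ = P·diag(64, 8, 27)·P⁻¹ = [[64, 0, -37], [56, 8, -18], [0, 0, 27]].
The requested entry is 8.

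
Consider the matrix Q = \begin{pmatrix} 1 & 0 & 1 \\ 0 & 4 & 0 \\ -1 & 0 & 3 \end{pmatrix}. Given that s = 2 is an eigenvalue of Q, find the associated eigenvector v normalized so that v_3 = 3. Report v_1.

Q − 2I = [[-1, 0, 1], [0, 2, 0], [-1, 0, 1]].
Solving (Q − 2I)v = 0 gives the eigenspace spanned by (3, 0, 3).
With v_3 = 3, v = (3, 0, 3), so v_1 = 3.

3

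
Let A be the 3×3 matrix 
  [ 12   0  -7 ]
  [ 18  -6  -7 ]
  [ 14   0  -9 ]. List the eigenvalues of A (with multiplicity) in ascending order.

Characteristic polynomial: p(μ) = μ^3 + 3μ^2 - 28μ - 60 = (μ - 5)(μ + 2)(μ + 6).
Roots (with multiplicity): -6, -2, 5.

-6, -2, 5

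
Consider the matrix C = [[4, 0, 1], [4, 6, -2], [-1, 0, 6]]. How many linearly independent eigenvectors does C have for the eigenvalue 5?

1

C − 5I = [[-1, 0, 1], [4, 1, -2], [-1, 0, 1]].
This matrix has rank 2, so its null space has dimension 3 − 2 = 1.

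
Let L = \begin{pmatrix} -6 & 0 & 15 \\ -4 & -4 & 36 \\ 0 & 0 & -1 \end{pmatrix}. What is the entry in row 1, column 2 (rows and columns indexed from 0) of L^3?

Characteristic polynomial: t^3 + 11t^2 + 34t + 24 = (t + 1)(t + 4)(t + 6), so the eigenvalues are -6, -4, -1.
t=-6: eigenvector (1, 2, 0).
t=-4: eigenvector (0, 1, 0).
t=-1: eigenvector (3, 8, 1).
P = [[1, 0, 3], [2, 1, 8], [0, 0, 1]], D = diag(-6, -4, -1), P⁻¹ = [[1, 0, -3], [-2, 1, -2], [0, 0, 1]].
L³ = P·diag(-216, -64, -1)·P⁻¹ = [[-216, 0, 645], [-304, -64, 1416], [0, 0, -1]].
The requested entry is 1416.

1416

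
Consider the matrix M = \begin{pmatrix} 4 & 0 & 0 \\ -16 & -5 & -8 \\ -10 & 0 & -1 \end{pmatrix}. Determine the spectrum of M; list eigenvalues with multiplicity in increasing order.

Characteristic polynomial: p(r) = r^3 + 2r^2 - 19r - 20 = (r - 4)(r + 1)(r + 5).
Roots (with multiplicity): -5, -1, 4.

-5, -1, 4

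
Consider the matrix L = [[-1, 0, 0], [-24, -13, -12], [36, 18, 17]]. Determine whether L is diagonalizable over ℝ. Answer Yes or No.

Characteristic polynomial: p(r) = r^3 - 3r^2 - 9r - 5 = (r - 5)(r + 1)^2.
r = -1 has algebraic multiplicity 2; rank(L + 1I) = 1, so geometric multiplicity = 2.
Every eigenvalue has geometric = algebraic multiplicity, so L is diagonalizable.

Yes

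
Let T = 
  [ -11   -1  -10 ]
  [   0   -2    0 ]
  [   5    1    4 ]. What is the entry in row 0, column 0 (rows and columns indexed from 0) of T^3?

-431

Characteristic polynomial: r^3 + 9r^2 + 20r + 12 = (r + 1)(r + 2)(r + 6), so the eigenvalues are -6, -2, -1.
r=-6: eigenvector (-2, 0, 1).
r=-2: eigenvector (1, 1, -1).
r=-1: eigenvector (-1, 0, 1).
P = [[-2, 1, -1], [0, 1, 0], [1, -1, 1]], D = diag(-6, -2, -1), P⁻¹ = [[-1, 0, -1], [0, 1, 0], [1, 1, 2]].
T³ = P·diag(-216, -8, -1)·P⁻¹ = [[-431, -7, -430], [0, -8, 0], [215, 7, 214]].
The requested entry is -431.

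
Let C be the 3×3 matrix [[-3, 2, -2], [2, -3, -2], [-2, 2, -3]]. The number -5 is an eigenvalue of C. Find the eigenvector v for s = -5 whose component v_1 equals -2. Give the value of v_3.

-2

C + 5I = [[2, 2, -2], [2, 2, -2], [-2, 2, 2]].
Solving (C + 5I)v = 0 gives the eigenspace spanned by (-2, 0, -2).
With v_1 = -2, v = (-2, 0, -2), so v_3 = -2.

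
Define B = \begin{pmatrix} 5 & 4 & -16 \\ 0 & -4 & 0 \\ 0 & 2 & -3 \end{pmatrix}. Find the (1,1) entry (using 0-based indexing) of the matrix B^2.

Characteristic polynomial: μ^3 + 2μ^2 - 23μ - 60 = (μ - 5)(μ + 3)(μ + 4), so the eigenvalues are -4, -3, 5.
μ=-4: eigenvector (-4, 1, -2).
μ=5: eigenvector (1, 0, 0).
μ=-3: eigenvector (2, 0, 1).
P = [[-4, 1, 2], [1, 0, 0], [-2, 0, 1]], D = diag(-4, 5, -3), P⁻¹ = [[0, 1, 0], [1, 0, -2], [0, 2, 1]].
B² = P·diag(16, 25, 9)·P⁻¹ = [[25, -28, -32], [0, 16, 0], [0, -14, 9]].
The requested entry is 16.

16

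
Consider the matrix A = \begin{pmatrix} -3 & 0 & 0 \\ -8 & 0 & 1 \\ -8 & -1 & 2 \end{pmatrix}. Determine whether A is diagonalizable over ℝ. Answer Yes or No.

Characteristic polynomial: p(μ) = μ^3 + μ^2 - 5μ + 3 = (μ - 1)^2(μ + 3).
μ = 1 has algebraic multiplicity 2; rank(A − 1I) = 2, so geometric multiplicity = 1.
Geometric multiplicity < algebraic multiplicity, so A is not diagonalizable.

No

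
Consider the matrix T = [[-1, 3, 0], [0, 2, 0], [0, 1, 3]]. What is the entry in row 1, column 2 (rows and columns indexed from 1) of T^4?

Characteristic polynomial: λ^3 - 4λ^2 + λ + 6 = (λ - 3)(λ - 2)(λ + 1), so the eigenvalues are -1, 2, 3.
λ=-1: eigenvector (1, 0, 0).
λ=3: eigenvector (0, 0, 1).
λ=2: eigenvector (1, 1, -1).
P = [[1, 0, 1], [0, 0, 1], [0, 1, -1]], D = diag(-1, 3, 2), P⁻¹ = [[1, -1, 0], [0, 1, 1], [0, 1, 0]].
T⁴ = P·diag(1, 81, 16)·P⁻¹ = [[1, 15, 0], [0, 16, 0], [0, 65, 81]].
The requested entry is 15.

15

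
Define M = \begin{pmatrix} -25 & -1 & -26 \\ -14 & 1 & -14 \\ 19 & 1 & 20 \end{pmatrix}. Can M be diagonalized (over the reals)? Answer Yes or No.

Characteristic polynomial: p(λ) = λ^3 + 4λ^2 - 11λ + 6 = (λ - 1)^2(λ + 6).
λ = 1 has algebraic multiplicity 2; rank(M − 1I) = 2, so geometric multiplicity = 1.
Geometric multiplicity < algebraic multiplicity, so M is not diagonalizable.

No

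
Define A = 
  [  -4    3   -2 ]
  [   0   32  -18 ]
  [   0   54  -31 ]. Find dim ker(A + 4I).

1

A + 4I = [[0, 3, -2], [0, 36, -18], [0, 54, -27]].
This matrix has rank 2, so its null space has dimension 3 − 2 = 1.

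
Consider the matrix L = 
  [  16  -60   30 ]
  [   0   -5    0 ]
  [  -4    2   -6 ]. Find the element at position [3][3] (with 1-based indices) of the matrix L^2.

-84

Characteristic polynomial: r^3 - 5r^2 - 26r + 120 = (r - 6)(r - 4)(r + 5), so the eigenvalues are -5, 4, 6.
r=4: eigenvector (5, 0, -2).
r=-5: eigenvector (0, 1, 2).
r=6: eigenvector (3, 0, -1).
P = [[5, 0, 3], [0, 1, 0], [-2, 2, -1]], D = diag(4, -5, 6), P⁻¹ = [[-1, 6, -3], [0, 1, 0], [2, -10, 5]].
L² = P·diag(16, 25, 36)·P⁻¹ = [[136, -600, 300], [0, 25, 0], [-40, 218, -84]].
The requested entry is -84.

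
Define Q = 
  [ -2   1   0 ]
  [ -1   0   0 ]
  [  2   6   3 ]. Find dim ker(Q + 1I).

Q + 1I = [[-1, 1, 0], [-1, 1, 0], [2, 6, 4]].
This matrix has rank 2, so its null space has dimension 3 − 2 = 1.

1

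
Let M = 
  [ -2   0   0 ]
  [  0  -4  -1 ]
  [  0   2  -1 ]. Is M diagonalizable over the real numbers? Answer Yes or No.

Yes

Characteristic polynomial: p(λ) = λ^3 + 7λ^2 + 16λ + 12 = (λ + 2)^2(λ + 3).
λ = -2 has algebraic multiplicity 2; rank(M + 2I) = 1, so geometric multiplicity = 2.
Every eigenvalue has geometric = algebraic multiplicity, so M is diagonalizable.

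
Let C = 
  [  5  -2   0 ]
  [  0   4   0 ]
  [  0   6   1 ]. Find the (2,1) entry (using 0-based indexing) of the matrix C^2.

Characteristic polynomial: λ^3 - 10λ^2 + 29λ - 20 = (λ - 5)(λ - 4)(λ - 1), so the eigenvalues are 1, 4, 5.
λ=5: eigenvector (1, 0, 0).
λ=4: eigenvector (2, 1, 2).
λ=1: eigenvector (0, 0, 1).
P = [[1, 2, 0], [0, 1, 0], [0, 2, 1]], D = diag(5, 4, 1), P⁻¹ = [[1, -2, 0], [0, 1, 0], [0, -2, 1]].
C² = P·diag(25, 16, 1)·P⁻¹ = [[25, -18, 0], [0, 16, 0], [0, 30, 1]].
The requested entry is 30.

30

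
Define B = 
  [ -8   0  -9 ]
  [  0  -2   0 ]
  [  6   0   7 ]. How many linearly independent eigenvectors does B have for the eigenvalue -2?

2

B + 2I = [[-6, 0, -9], [0, 0, 0], [6, 0, 9]].
This matrix has rank 1, so its null space has dimension 3 − 1 = 2.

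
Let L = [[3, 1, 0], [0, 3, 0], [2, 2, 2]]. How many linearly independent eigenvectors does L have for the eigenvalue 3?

L − 3I = [[0, 1, 0], [0, 0, 0], [2, 2, -1]].
This matrix has rank 2, so its null space has dimension 3 − 2 = 1.

1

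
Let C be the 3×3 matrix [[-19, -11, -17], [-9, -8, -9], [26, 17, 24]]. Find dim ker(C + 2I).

1

C + 2I = [[-17, -11, -17], [-9, -6, -9], [26, 17, 26]].
This matrix has rank 2, so its null space has dimension 3 − 2 = 1.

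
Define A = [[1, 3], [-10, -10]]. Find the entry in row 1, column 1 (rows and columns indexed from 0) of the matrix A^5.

-13630

Characteristic polynomial: r^2 + 9r + 20 = (r + 4)(r + 5), so the eigenvalues are -5, -4.
r=-5: eigenvector (1, -2).
r=-4: eigenvector (3, -5).
P = [[1, 3], [-2, -5]], D = diag(-5, -4), P⁻¹ = [[-5, -3], [2, 1]].
A⁵ = P·diag(-3125, -1024)·P⁻¹ = [[9481, 6303], [-21010, -13630]].
The requested entry is -13630.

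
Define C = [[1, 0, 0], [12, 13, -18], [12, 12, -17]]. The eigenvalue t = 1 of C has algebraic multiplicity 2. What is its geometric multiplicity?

2

C − 1I = [[0, 0, 0], [12, 12, -18], [12, 12, -18]].
This matrix has rank 1, so its null space has dimension 3 − 1 = 2.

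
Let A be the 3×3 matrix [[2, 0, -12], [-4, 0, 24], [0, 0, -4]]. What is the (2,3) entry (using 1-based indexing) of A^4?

Characteristic polynomial: r^3 + 2r^2 - 8r = r(r - 2)(r + 4), so the eigenvalues are -4, 0, 2.
r=2: eigenvector (1, -2, 0).
r=0: eigenvector (0, 1, 0).
r=-4: eigenvector (2, -4, 1).
P = [[1, 0, 2], [-2, 1, -4], [0, 0, 1]], D = diag(2, 0, -4), P⁻¹ = [[1, 0, -2], [2, 1, 0], [0, 0, 1]].
A⁴ = P·diag(16, 0, 256)·P⁻¹ = [[16, 0, 480], [-32, 0, -960], [0, 0, 256]].
The requested entry is -960.

-960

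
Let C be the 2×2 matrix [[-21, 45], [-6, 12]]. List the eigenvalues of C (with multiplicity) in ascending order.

Characteristic polynomial: p(s) = s^2 + 9s + 18 = (s + 3)(s + 6).
Roots (with multiplicity): -6, -3.

-6, -3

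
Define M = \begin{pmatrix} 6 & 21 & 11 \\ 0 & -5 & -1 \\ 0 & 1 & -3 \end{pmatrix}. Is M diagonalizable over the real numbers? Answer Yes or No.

No

Characteristic polynomial: p(λ) = λ^3 + 2λ^2 - 32λ - 96 = (λ - 6)(λ + 4)^2.
λ = -4 has algebraic multiplicity 2; rank(M + 4I) = 2, so geometric multiplicity = 1.
Geometric multiplicity < algebraic multiplicity, so M is not diagonalizable.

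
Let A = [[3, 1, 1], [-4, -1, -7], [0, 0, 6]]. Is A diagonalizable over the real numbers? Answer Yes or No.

No

Characteristic polynomial: p(λ) = λ^3 - 8λ^2 + 13λ - 6 = (λ - 6)(λ - 1)^2.
λ = 1 has algebraic multiplicity 2; rank(A − 1I) = 2, so geometric multiplicity = 1.
Geometric multiplicity < algebraic multiplicity, so A is not diagonalizable.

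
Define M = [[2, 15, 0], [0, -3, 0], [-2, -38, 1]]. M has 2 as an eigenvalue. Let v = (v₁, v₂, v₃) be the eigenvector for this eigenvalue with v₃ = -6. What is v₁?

M − 2I = [[0, 15, 0], [0, -5, 0], [-2, -38, -1]].
Solving (M − 2I)v = 0 gives the eigenspace spanned by (3, 0, -6).
With v₃ = -6, v = (3, 0, -6), so v₁ = 3.

3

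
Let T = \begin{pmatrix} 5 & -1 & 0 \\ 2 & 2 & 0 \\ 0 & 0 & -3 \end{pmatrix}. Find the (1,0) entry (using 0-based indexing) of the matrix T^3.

74

Characteristic polynomial: λ^3 - 4λ^2 - 9λ + 36 = (λ - 4)(λ - 3)(λ + 3), so the eigenvalues are -3, 3, 4.
λ=4: eigenvector (1, 1, 0).
λ=3: eigenvector (-1, -2, 0).
λ=-3: eigenvector (0, 0, 1).
P = [[1, -1, 0], [1, -2, 0], [0, 0, 1]], D = diag(4, 3, -3), P⁻¹ = [[2, -1, 0], [1, -1, 0], [0, 0, 1]].
T³ = P·diag(64, 27, -27)·P⁻¹ = [[101, -37, 0], [74, -10, 0], [0, 0, -27]].
The requested entry is 74.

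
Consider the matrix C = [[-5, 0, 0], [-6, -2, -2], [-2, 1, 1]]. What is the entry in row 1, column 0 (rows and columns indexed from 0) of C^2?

Characteristic polynomial: t^3 + 6t^2 + 5t = t(t + 1)(t + 5), so the eigenvalues are -5, -1, 0.
t=0: eigenvector (0, -1, 1).
t=-1: eigenvector (0, 2, -1).
t=-5: eigenvector (1, 2, 0).
P = [[0, 0, 1], [-1, 2, 2], [1, -1, 0]], D = diag(0, -1, -5), P⁻¹ = [[-2, 1, 2], [-2, 1, 1], [1, 0, 0]].
C² = P·diag(0, 1, 25)·P⁻¹ = [[25, 0, 0], [46, 2, 2], [2, -1, -1]].
The requested entry is 46.

46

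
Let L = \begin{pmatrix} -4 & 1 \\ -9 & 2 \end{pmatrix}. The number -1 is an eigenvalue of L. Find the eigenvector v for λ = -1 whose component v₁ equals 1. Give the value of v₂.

L + 1I = [[-3, 1], [-9, 3]].
Solving (L + 1I)v = 0 gives the eigenspace spanned by (1, 3).
With v₁ = 1, v = (1, 3), so v₂ = 3.

3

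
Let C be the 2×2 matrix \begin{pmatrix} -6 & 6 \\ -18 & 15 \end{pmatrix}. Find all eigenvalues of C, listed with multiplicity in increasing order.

3, 6

Characteristic polynomial: p(r) = r^2 - 9r + 18 = (r - 6)(r - 3).
Roots (with multiplicity): 3, 6.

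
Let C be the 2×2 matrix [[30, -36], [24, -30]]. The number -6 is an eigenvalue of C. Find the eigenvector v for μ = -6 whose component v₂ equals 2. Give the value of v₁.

C + 6I = [[36, -36], [24, -24]].
Solving (C + 6I)v = 0 gives the eigenspace spanned by (2, 2).
With v₂ = 2, v = (2, 2), so v₁ = 2.

2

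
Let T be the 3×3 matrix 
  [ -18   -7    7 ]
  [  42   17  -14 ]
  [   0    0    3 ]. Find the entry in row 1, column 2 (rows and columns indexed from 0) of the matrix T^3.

Characteristic polynomial: μ^3 - 2μ^2 - 15μ + 36 = (μ - 3)^2(μ + 4), so the eigenvalues are -4, 3, 3.
μ=-4: eigenvector (1, -2, 0).
μ=3: eigenvector (-1, 2, -1).
μ=3: eigenvector (0, 1, 1).
P = [[1, -1, 0], [-2, 2, 1], [0, -1, 1]], D = diag(-4, 3, 3), P⁻¹ = [[3, 1, -1], [2, 1, -1], [2, 1, 0]].
T³ = P·diag(-64, 27, 27)·P⁻¹ = [[-246, -91, 91], [546, 209, -182], [0, 0, 27]].
The requested entry is -182.

-182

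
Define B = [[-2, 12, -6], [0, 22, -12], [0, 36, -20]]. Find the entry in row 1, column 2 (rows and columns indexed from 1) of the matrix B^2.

24

Characteristic polynomial: μ^3 - 12μ - 16 = (μ - 4)(μ + 2)^2, so the eigenvalues are -2, -2, 4.
μ=-2: eigenvector (1, 0, 0).
μ=-2: eigenvector (0, -1, -2).
μ=4: eigenvector (1, 2, 3).
P = [[1, 0, 1], [0, -1, 2], [0, -2, 3]], D = diag(-2, -2, 4), P⁻¹ = [[1, -2, 1], [0, 3, -2], [0, 2, -1]].
B² = P·diag(4, 4, 16)·P⁻¹ = [[4, 24, -12], [0, 52, -24], [0, 72, -32]].
The requested entry is 24.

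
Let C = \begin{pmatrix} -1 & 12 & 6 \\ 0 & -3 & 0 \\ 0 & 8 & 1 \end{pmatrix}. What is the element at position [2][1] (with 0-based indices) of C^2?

-16

Characteristic polynomial: μ^3 + 3μ^2 - μ - 3 = (μ - 1)(μ + 1)(μ + 3), so the eigenvalues are -3, -1, 1.
μ=1: eigenvector (3, 0, 1).
μ=-3: eigenvector (0, 1, -2).
μ=-1: eigenvector (1, 0, 0).
P = [[3, 0, 1], [0, 1, 0], [1, -2, 0]], D = diag(1, -3, -1), P⁻¹ = [[0, 2, 1], [0, 1, 0], [1, -6, -3]].
C² = P·diag(1, 9, 1)·P⁻¹ = [[1, 0, 0], [0, 9, 0], [0, -16, 1]].
The requested entry is -16.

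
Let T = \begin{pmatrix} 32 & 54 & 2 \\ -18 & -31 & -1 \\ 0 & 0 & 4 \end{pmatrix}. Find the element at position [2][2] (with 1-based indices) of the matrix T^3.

Characteristic polynomial: μ^3 - 5μ^2 - 16μ + 80 = (μ - 5)(μ - 4)(μ + 4), so the eigenvalues are -4, 4, 5.
μ=-4: eigenvector (-3, 2, 0).
μ=5: eigenvector (-2, 1, 0).
μ=4: eigenvector (-2, 1, 1).
P = [[-3, -2, -2], [2, 1, 1], [0, 0, 1]], D = diag(-4, 5, 4), P⁻¹ = [[1, 2, 0], [-2, -3, -1], [0, 0, 1]].
T³ = P·diag(-64, 125, 64)·P⁻¹ = [[692, 1134, 122], [-378, -631, -61], [0, 0, 64]].
The requested entry is -631.

-631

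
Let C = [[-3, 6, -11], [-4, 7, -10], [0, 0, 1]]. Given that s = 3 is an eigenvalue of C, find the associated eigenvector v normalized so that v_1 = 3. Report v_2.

C − 3I = [[-6, 6, -11], [-4, 4, -10], [0, 0, -2]].
Solving (C − 3I)v = 0 gives the eigenspace spanned by (3, 3, 0).
With v_1 = 3, v = (3, 3, 0), so v_2 = 3.

3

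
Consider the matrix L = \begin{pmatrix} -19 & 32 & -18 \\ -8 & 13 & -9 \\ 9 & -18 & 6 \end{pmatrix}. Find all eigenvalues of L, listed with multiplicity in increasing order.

-3, -3, 6

Characteristic polynomial: p(s) = s^3 - 27s - 54 = (s - 6)(s + 3)^2.
Roots (with multiplicity): -3, -3, 6.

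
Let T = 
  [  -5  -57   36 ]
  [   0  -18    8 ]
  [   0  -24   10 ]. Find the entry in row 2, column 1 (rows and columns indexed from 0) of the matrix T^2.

Characteristic polynomial: s^3 + 13s^2 + 52s + 60 = (s + 2)(s + 5)(s + 6), so the eigenvalues are -6, -5, -2.
s=-5: eigenvector (1, 0, 0).
s=-2: eigenvector (5, 1, 2).
s=-6: eigenvector (-6, -2, -3).
P = [[1, 5, -6], [0, 1, -2], [0, 2, -3]], D = diag(-5, -2, -6), P⁻¹ = [[1, 3, -4], [0, -3, 2], [0, -2, 1]].
T² = P·diag(25, 4, 36)·P⁻¹ = [[25, 447, -276], [0, 132, -64], [0, 192, -92]].
The requested entry is 192.

192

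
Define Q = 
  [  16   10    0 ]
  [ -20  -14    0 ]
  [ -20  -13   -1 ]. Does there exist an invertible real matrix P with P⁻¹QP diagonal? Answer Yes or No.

Yes

Characteristic polynomial: p(λ) = λ^3 - λ^2 - 26λ - 24 = (λ - 6)(λ + 1)(λ + 4).
All 3 eigenvalues are distinct, so Q is diagonalizable.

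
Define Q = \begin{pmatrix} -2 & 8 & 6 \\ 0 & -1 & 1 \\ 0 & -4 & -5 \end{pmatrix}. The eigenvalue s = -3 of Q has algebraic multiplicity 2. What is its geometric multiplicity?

Q + 3I = [[1, 8, 6], [0, 2, 1], [0, -4, -2]].
This matrix has rank 2, so its null space has dimension 3 − 2 = 1.

1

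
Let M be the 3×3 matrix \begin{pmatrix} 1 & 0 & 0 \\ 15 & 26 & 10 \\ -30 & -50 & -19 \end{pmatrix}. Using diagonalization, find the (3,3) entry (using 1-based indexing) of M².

-139

Characteristic polynomial: s^3 - 8s^2 + 13s - 6 = (s - 6)(s - 1)^2, so the eigenvalues are 1, 1, 6.
s=1: eigenvector (1, -3, 6).
s=6: eigenvector (0, 1, -2).
s=1: eigenvector (0, -2, 5).
P = [[1, 0, 0], [-3, 1, -2], [6, -2, 5]], D = diag(1, 6, 1), P⁻¹ = [[1, 0, 0], [3, 5, 2], [0, 2, 1]].
M² = P·diag(1, 36, 1)·P⁻¹ = [[1, 0, 0], [105, 176, 70], [-210, -350, -139]].
The requested entry is -139.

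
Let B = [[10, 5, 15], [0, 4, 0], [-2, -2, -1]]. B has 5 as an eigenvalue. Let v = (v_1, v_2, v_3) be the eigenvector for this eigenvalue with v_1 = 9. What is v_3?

-3

B − 5I = [[5, 5, 15], [0, -1, 0], [-2, -2, -6]].
Solving (B − 5I)v = 0 gives the eigenspace spanned by (9, 0, -3).
With v_1 = 9, v = (9, 0, -3), so v_3 = -3.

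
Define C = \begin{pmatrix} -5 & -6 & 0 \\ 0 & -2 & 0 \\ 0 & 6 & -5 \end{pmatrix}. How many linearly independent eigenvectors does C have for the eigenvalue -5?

C + 5I = [[0, -6, 0], [0, 3, 0], [0, 6, 0]].
This matrix has rank 1, so its null space has dimension 3 − 1 = 2.

2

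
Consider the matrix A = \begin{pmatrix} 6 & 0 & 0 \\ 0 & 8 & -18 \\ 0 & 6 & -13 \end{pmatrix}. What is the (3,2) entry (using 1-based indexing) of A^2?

Characteristic polynomial: t^3 - t^2 - 26t - 24 = (t - 6)(t + 1)(t + 4), so the eigenvalues are -4, -1, 6.
t=6: eigenvector (1, 0, 0).
t=-1: eigenvector (0, 2, 1).
t=-4: eigenvector (0, -3, -2).
P = [[1, 0, 0], [0, 2, -3], [0, 1, -2]], D = diag(6, -1, -4), P⁻¹ = [[1, 0, 0], [0, 2, -3], [0, 1, -2]].
A² = P·diag(36, 1, 16)·P⁻¹ = [[36, 0, 0], [0, -44, 90], [0, -30, 61]].
The requested entry is -30.

-30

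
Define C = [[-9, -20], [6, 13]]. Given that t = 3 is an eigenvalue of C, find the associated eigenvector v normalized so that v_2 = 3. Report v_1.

C − 3I = [[-12, -20], [6, 10]].
Solving (C − 3I)v = 0 gives the eigenspace spanned by (-5, 3).
With v_2 = 3, v = (-5, 3), so v_1 = -5.

-5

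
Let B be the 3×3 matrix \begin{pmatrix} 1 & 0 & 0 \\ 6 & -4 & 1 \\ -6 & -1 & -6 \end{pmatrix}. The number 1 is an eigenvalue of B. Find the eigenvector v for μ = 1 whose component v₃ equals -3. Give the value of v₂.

3

B − 1I = [[0, 0, 0], [6, -5, 1], [-6, -1, -7]].
Solving (B − 1I)v = 0 gives the eigenspace spanned by (3, 3, -3).
With v₃ = -3, v = (3, 3, -3), so v₂ = 3.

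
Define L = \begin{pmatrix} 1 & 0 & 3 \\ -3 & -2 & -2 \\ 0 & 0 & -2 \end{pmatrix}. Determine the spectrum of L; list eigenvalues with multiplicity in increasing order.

Characteristic polynomial: p(t) = t^3 + 3t^2 - 4 = (t - 1)(t + 2)^2.
Roots (with multiplicity): -2, -2, 1.

-2, -2, 1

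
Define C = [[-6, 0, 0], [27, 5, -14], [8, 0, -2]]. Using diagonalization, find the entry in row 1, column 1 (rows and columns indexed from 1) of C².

Characteristic polynomial: μ^3 + 3μ^2 - 28μ - 60 = (μ - 5)(μ + 2)(μ + 6), so the eigenvalues are -6, -2, 5.
μ=-6: eigenvector (1, -5, -2).
μ=5: eigenvector (0, 1, 0).
μ=-2: eigenvector (0, 2, 1).
P = [[1, 0, 0], [-5, 1, 2], [-2, 0, 1]], D = diag(-6, 5, -2), P⁻¹ = [[1, 0, 0], [1, 1, -2], [2, 0, 1]].
C² = P·diag(36, 25, 4)·P⁻¹ = [[36, 0, 0], [-139, 25, -42], [-64, 0, 4]].
The requested entry is 36.

36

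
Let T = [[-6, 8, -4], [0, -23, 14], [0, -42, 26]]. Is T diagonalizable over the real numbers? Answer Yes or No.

Yes

Characteristic polynomial: p(s) = s^3 + 3s^2 - 28s - 60 = (s - 5)(s + 2)(s + 6).
All 3 eigenvalues are distinct, so T is diagonalizable.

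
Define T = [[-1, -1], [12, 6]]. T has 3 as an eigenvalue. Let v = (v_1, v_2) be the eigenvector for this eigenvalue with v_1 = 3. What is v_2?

T − 3I = [[-4, -1], [12, 3]].
Solving (T − 3I)v = 0 gives the eigenspace spanned by (3, -12).
With v_1 = 3, v = (3, -12), so v_2 = -12.

-12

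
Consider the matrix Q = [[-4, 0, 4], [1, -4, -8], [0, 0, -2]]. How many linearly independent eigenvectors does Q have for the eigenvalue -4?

Q + 4I = [[0, 0, 4], [1, 0, -8], [0, 0, 2]].
This matrix has rank 2, so its null space has dimension 3 − 2 = 1.

1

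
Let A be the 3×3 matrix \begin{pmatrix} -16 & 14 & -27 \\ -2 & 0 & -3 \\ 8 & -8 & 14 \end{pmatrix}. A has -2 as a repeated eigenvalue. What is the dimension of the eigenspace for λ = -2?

1

A + 2I = [[-14, 14, -27], [-2, 2, -3], [8, -8, 16]].
This matrix has rank 2, so its null space has dimension 3 − 2 = 1.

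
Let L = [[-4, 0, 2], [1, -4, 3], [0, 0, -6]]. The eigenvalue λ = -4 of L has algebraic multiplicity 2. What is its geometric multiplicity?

1

L + 4I = [[0, 0, 2], [1, 0, 3], [0, 0, -2]].
This matrix has rank 2, so its null space has dimension 3 − 2 = 1.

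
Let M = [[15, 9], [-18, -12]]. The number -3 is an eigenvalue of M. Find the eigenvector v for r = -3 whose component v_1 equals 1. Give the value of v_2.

-2

M + 3I = [[18, 9], [-18, -9]].
Solving (M + 3I)v = 0 gives the eigenspace spanned by (1, -2).
With v_1 = 1, v = (1, -2), so v_2 = -2.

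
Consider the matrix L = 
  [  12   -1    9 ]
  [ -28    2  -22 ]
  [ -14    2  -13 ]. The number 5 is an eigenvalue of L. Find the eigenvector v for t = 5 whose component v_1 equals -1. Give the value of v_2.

2

L − 5I = [[7, -1, 9], [-28, -3, -22], [-14, 2, -18]].
Solving (L − 5I)v = 0 gives the eigenspace spanned by (-1, 2, 1).
With v_1 = -1, v = (-1, 2, 1), so v_2 = 2.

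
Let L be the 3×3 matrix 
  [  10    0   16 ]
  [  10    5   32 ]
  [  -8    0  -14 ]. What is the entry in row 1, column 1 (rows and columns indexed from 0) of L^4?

625

Characteristic polynomial: t^3 - t^2 - 32t + 60 = (t - 5)(t - 2)(t + 6), so the eigenvalues are -6, 2, 5.
t=2: eigenvector (-2, -4, 1).
t=5: eigenvector (0, 1, 0).
t=-6: eigenvector (-1, -2, 1).
P = [[-2, 0, -1], [-4, 1, -2], [1, 0, 1]], D = diag(2, 5, -6), P⁻¹ = [[-1, 0, -1], [-2, 1, 0], [1, 0, 2]].
L⁴ = P·diag(16, 625, 1296)·P⁻¹ = [[-1264, 0, -2560], [-3778, 625, -5120], [1280, 0, 2576]].
The requested entry is 625.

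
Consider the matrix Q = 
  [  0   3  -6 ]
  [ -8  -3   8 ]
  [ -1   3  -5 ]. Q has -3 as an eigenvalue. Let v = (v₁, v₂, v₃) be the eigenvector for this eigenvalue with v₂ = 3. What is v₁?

3

Q + 3I = [[3, 3, -6], [-8, 0, 8], [-1, 3, -2]].
Solving (Q + 3I)v = 0 gives the eigenspace spanned by (3, 3, 3).
With v₂ = 3, v = (3, 3, 3), so v₁ = 3.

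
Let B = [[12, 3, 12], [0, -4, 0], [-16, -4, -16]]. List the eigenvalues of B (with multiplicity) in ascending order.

-4, -4, 0

Characteristic polynomial: p(r) = r^3 + 8r^2 + 16r = r(r + 4)^2.
Roots (with multiplicity): -4, -4, 0.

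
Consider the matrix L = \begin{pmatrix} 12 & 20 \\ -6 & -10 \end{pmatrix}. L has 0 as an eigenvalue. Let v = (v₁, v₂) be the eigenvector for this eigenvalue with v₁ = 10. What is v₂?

L = [[12, 20], [-6, -10]].
Solving (L)v = 0 gives the eigenspace spanned by (10, -6).
With v₁ = 10, v = (10, -6), so v₂ = -6.

-6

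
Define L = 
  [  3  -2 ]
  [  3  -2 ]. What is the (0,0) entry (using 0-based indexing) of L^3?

3

Characteristic polynomial: s^2 - s = s(s - 1), so the eigenvalues are 0, 1.
s=0: eigenvector (-2, -3).
s=1: eigenvector (1, 1).
P = [[-2, 1], [-3, 1]], D = diag(0, 1), P⁻¹ = [[1, -1], [3, -2]].
L³ = P·diag(0, 1)·P⁻¹ = [[3, -2], [3, -2]].
The requested entry is 3.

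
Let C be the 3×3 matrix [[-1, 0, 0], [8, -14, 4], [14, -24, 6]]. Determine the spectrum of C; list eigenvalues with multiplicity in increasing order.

-6, -2, -1

Characteristic polynomial: p(λ) = λ^3 + 9λ^2 + 20λ + 12 = (λ + 1)(λ + 2)(λ + 6).
Roots (with multiplicity): -6, -2, -1.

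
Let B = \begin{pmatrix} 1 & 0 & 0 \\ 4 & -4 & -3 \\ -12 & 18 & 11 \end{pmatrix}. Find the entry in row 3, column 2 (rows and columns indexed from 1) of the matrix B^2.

126

Characteristic polynomial: t^3 - 8t^2 + 17t - 10 = (t - 5)(t - 2)(t - 1), so the eigenvalues are 1, 2, 5.
t=2: eigenvector (0, 1, -2).
t=1: eigenvector (1, -1, 3).
t=5: eigenvector (0, -1, 3).
P = [[0, 1, 0], [1, -1, -1], [-2, 3, 3]], D = diag(2, 1, 5), P⁻¹ = [[0, 3, 1], [1, 0, 0], [-1, 2, 1]].
B² = P·diag(4, 1, 25)·P⁻¹ = [[1, 0, 0], [24, -38, -21], [-72, 126, 67]].
The requested entry is 126.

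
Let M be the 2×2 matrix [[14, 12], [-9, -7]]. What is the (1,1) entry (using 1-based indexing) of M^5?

Characteristic polynomial: t^2 - 7t + 10 = (t - 5)(t - 2), so the eigenvalues are 2, 5.
t=5: eigenvector (4, -3).
t=2: eigenvector (1, -1).
P = [[4, 1], [-3, -1]], D = diag(5, 2), P⁻¹ = [[1, 1], [-3, -4]].
M⁵ = P·diag(3125, 32)·P⁻¹ = [[12404, 12372], [-9279, -9247]].
The requested entry is 12404.

12404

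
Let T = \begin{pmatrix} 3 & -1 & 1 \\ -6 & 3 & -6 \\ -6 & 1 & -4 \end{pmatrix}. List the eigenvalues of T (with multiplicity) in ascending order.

-3, 2, 3

Characteristic polynomial: p(λ) = λ^3 - 2λ^2 - 9λ + 18 = (λ - 3)(λ - 2)(λ + 3).
Roots (with multiplicity): -3, 2, 3.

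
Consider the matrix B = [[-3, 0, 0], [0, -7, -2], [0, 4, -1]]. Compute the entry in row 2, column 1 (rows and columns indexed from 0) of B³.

196

Characteristic polynomial: s^3 + 11s^2 + 39s + 45 = (s + 3)^2(s + 5), so the eigenvalues are -5, -3, -3.
s=-3: eigenvector (1, 0, 0).
s=-3: eigenvector (0, 1, -2).
s=-5: eigenvector (0, 1, -1).
P = [[1, 0, 0], [0, 1, 1], [0, -2, -1]], D = diag(-3, -3, -5), P⁻¹ = [[1, 0, 0], [0, -1, -1], [0, 2, 1]].
B³ = P·diag(-27, -27, -125)·P⁻¹ = [[-27, 0, 0], [0, -223, -98], [0, 196, 71]].
The requested entry is 196.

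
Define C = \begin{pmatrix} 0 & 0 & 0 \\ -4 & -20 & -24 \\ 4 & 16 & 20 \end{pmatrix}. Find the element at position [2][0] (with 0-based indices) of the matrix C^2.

16

Characteristic polynomial: μ^3 - 16μ = μ(μ - 4)(μ + 4), so the eigenvalues are -4, 0, 4.
μ=0: eigenvector (1, 1, -1).
μ=-4: eigenvector (0, 3, -2).
μ=4: eigenvector (0, -1, 1).
P = [[1, 0, 0], [1, 3, -1], [-1, -2, 1]], D = diag(0, -4, 4), P⁻¹ = [[1, 0, 0], [0, 1, 1], [1, 2, 3]].
C² = P·diag(0, 16, 16)·P⁻¹ = [[0, 0, 0], [-16, 16, 0], [16, 0, 16]].
The requested entry is 16.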